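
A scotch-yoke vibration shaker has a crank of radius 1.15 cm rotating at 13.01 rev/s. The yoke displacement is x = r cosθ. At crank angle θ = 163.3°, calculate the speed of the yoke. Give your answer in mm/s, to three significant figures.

270

ω = 81.74 rad/s (from 13.01 rev/s).
x = r cosθ ⇒ ẋ = −rω sinθ.
|v| = rω|sinθ| = 0.0115·81.74·|sin 163.3°| = 0.27014 m/s = 270.14 mm/s.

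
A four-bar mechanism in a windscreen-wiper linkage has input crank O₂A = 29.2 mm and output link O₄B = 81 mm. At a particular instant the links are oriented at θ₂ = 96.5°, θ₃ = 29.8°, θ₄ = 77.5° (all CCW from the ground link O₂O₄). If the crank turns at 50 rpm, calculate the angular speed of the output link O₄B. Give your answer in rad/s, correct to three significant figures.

2.34

ω₂ = 5.236 rad/s (from 50 rpm).
Differentiating the loop-closure r₂e^{iθ₂}+r₃e^{iθ₃}=r₁+r₄e^{iθ₄} gives r₂ω₂e^{iθ₂}+r₃ω₃e^{iθ₃}=r₄ω₄e^{iθ₄}.
Eliminating the other unknown: ω₄ = r₂ω₂ sin(θ₂−θ₃) / [r₄ sin(θ₄−θ₃)].
Numerator sine = +0.91845; denominator sine = +0.73963.
Result = 0.0292·5.236·(+0.91845) / (0.081·(+0.73963)) = +2.3439 rad/s; magnitude 2.3439 rad/s.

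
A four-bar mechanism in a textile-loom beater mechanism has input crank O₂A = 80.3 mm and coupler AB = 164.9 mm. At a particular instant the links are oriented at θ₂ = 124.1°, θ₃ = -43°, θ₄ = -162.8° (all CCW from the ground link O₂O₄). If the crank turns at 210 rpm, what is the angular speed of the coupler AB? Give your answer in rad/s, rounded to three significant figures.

ω₂ = 21.99 rad/s (from 210 rpm).
Differentiating the loop-closure r₂e^{iθ₂}+r₃e^{iθ₃}=r₁+r₄e^{iθ₄} gives r₂ω₂e^{iθ₂}+r₃ω₃e^{iθ₃}=r₄ω₄e^{iθ₄}.
Eliminating the other unknown: ω₃ = r₂ω₂ sin(θ₄−θ₂) / [r₃ sin(θ₃−θ₄)].
Numerator sine = +0.95681; denominator sine = +0.86777.
Result = 0.0803·21.99·(+0.95681) / (0.1649·(+0.86777)) = +11.808 rad/s; magnitude 11.808 rad/s.

11.8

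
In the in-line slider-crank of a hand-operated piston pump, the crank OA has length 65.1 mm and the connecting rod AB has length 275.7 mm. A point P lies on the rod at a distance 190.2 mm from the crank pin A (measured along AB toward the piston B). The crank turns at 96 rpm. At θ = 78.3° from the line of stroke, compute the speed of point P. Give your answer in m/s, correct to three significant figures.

0.664

ω = 10.05 rad/s.  Crank-pin speed |V_A| = rω = 0.65446 m/s, perpendicular to OA.
Rod angle: sinφ = −(r/L) sinθ ⇒ φ = -13.369°; ω_rod = −rω cosθ/√(L²−r²sin²θ) = -0.49478 rad/s.
V_P = V_A + ω_rod × AP, with AP = 0.1902 m along the rod.
Components: V_Px = −rω sinθ − a·ω_rod·sinφ = -0.66262 m/s;  V_Py = rω cosθ + a·ω_rod·cosφ = +0.041158 m/s.
|V_P| = √(V_Px² + V_Py²) = 0.6639 m/s.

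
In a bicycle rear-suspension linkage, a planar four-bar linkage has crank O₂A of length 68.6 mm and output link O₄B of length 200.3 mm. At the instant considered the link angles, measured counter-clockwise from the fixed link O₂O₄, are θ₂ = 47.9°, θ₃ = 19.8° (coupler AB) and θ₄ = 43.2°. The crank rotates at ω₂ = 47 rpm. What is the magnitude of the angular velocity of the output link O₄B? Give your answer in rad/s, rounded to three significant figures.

ω₂ = 4.922 rad/s (from 47 rpm).
Differentiating the loop-closure r₂e^{iθ₂}+r₃e^{iθ₃}=r₁+r₄e^{iθ₄} gives r₂ω₂e^{iθ₂}+r₃ω₃e^{iθ₃}=r₄ω₄e^{iθ₄}.
Eliminating the other unknown: ω₄ = r₂ω₂ sin(θ₂−θ₃) / [r₄ sin(θ₄−θ₃)].
Numerator sine = +0.47101; denominator sine = +0.39715.
Result = 0.0686·4.922·(+0.47101) / (0.2003·(+0.39715)) = +1.9992 rad/s; magnitude 1.9992 rad/s.

2.00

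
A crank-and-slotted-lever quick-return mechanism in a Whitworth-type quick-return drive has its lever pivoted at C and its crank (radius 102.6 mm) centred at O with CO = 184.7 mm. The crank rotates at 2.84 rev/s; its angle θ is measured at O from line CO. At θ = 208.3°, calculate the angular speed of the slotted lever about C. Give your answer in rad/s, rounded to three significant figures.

ω = 17.84 rad/s (from 2.84 rev/s).
Crank pin A relative to C: A = (d + r cosθ, r sinθ); lever angle φ = atan2(r sinθ, d + r cosθ).
Differentiating tanφ: φ̇ = rω(d cosθ + r)/(d² + r² + 2dr cosθ).
d² + r² + 2dr cosθ = |CA|² = 0.0112704 m²;  d cosθ + r = -0.060024 m.
|ω_lever| = |0.1026·17.84·-0.060024| / 0.0112704 = 9.7506 rad/s.

9.75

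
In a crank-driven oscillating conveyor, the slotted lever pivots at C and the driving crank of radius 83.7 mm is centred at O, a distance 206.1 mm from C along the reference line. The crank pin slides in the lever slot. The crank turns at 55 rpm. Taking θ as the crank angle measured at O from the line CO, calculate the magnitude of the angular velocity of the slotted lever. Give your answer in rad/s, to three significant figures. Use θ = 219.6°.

ω = 5.76 rad/s (from 55 rpm).
Crank pin A relative to C: A = (d + r cosθ, r sinθ); lever angle φ = atan2(r sinθ, d + r cosθ).
Differentiating tanφ: φ̇ = rω(d cosθ + r)/(d² + r² + 2dr cosθ).
d² + r² + 2dr cosθ = |CA|² = 0.0228993 m²;  d cosθ + r = -0.075103 m.
|ω_lever| = |0.0837·5.76·-0.075103| / 0.0228993 = 1.5811 rad/s.

1.58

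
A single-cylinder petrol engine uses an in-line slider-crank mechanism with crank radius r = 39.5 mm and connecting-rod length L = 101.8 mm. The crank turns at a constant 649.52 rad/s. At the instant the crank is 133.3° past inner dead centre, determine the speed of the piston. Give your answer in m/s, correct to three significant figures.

ω = 649.5 rad/s
For an in-line slider-crank, x = r cosθ + √(L² − r² sin²θ), so v = −rω sinθ·[1 + r cosθ/√(L² − r² sin²θ)].
With r = 0.0395 m, L = 0.1018 m, θ = 133.3°: √(L² − r² sin²θ) = 0.097657 m.
v = −0.0395·649.5·0.72777·[1 + 0.0395·-0.68582/0.097657] = -13.492 m/s.
|v| = 13.492 m/s.

13.5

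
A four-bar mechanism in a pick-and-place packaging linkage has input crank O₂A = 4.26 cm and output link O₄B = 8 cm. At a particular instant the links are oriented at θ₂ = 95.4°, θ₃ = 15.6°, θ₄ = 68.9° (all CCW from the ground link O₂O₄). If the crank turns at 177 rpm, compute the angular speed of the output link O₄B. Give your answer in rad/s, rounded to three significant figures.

ω₂ = 18.54 rad/s (from 177 rpm).
Differentiating the loop-closure r₂e^{iθ₂}+r₃e^{iθ₃}=r₁+r₄e^{iθ₄} gives r₂ω₂e^{iθ₂}+r₃ω₃e^{iθ₃}=r₄ω₄e^{iθ₄}.
Eliminating the other unknown: ω₄ = r₂ω₂ sin(θ₂−θ₃) / [r₄ sin(θ₄−θ₃)].
Numerator sine = +0.98420; denominator sine = +0.80178.
Result = 0.0426·18.54·(+0.98420) / (0.08·(+0.80178)) = +12.116 rad/s; magnitude 12.116 rad/s.

12.1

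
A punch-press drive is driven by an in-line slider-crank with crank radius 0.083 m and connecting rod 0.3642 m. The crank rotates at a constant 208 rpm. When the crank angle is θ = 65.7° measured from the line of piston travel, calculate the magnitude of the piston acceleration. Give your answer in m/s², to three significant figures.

ω = 2π·208/60 = 21.78 rad/s
x(θ) = r cosθ + √(L² − r² sin²θ); with ω constant, a = ω²·d²x/dθ².
d²x/dθ² = −r cosθ − r²(cos2θ)/√u − r⁴ sin²2θ/(4u^{3/2}),  u = L² − r² sin²θ = 0.126919 m².
Substituting r = 0.083 m, L = 0.3642 m, θ = 65.7°: d²x/dθ² = -0.021515 m.
a = ω²·d²x/dθ² = (21.78)²·(-0.021515) = -10.208 m/s²;  |a| = 10.208 m/s².

10.2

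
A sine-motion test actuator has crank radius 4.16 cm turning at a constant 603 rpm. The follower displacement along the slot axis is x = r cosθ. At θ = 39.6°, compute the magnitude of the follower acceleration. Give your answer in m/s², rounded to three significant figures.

128

ω = 63.15 rad/s (from 603 rpm).
x = r cosθ ⇒ ẍ = −rω² cosθ (ω constant).
|a| = rω²|cosθ| = 0.0416·(63.15)²·|cos 39.6°| = 127.81 m/s².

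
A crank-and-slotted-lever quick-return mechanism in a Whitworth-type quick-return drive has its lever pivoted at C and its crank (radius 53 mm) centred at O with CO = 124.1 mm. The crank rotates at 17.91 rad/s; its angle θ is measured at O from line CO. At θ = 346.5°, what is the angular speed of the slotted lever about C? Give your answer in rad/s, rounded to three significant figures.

ω = 17.91 rad/s
Crank pin A relative to C: A = (d + r cosθ, r sinθ); lever angle φ = atan2(r sinθ, d + r cosθ).
Differentiating tanφ: φ̇ = rω(d cosθ + r)/(d² + r² + 2dr cosθ).
d² + r² + 2dr cosθ = |CA|² = 0.0310009 m²;  d cosθ + r = +0.17367 m.
|ω_lever| = |0.053·17.91·+0.17367| / 0.0310009 = 5.3177 rad/s.

5.32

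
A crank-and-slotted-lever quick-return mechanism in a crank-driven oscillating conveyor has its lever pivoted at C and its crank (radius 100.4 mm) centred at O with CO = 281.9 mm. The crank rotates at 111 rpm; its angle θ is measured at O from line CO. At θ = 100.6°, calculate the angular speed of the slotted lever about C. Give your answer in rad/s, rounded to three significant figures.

ω = 11.62 rad/s (from 111 rpm).
Crank pin A relative to C: A = (d + r cosθ, r sinθ); lever angle φ = atan2(r sinθ, d + r cosθ).
Differentiating tanφ: φ̇ = rω(d cosθ + r)/(d² + r² + 2dr cosθ).
d² + r² + 2dr cosθ = |CA|² = 0.0791351 m²;  d cosθ + r = +0.048544 m.
|ω_lever| = |0.1004·11.62·+0.048544| / 0.0791351 = 0.7159 rad/s.

0.716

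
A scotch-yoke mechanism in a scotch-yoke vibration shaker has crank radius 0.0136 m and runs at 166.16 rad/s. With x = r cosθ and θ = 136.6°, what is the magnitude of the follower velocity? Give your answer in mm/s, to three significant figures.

1550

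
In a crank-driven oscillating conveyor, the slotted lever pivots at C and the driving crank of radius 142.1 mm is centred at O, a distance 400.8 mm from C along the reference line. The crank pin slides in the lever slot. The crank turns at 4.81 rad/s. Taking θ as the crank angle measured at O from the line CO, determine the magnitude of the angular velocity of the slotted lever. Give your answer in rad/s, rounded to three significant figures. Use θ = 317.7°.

1.13

ω = 4.81 rad/s
Crank pin A relative to C: A = (d + r cosθ, r sinθ); lever angle φ = atan2(r sinθ, d + r cosθ).
Differentiating tanφ: φ̇ = rω(d cosθ + r)/(d² + r² + 2dr cosθ).
d² + r² + 2dr cosθ = |CA|² = 0.265082 m²;  d cosθ + r = +0.43854 m.
|ω_lever| = |0.1421·4.81·+0.43854| / 0.265082 = 1.1308 rad/s.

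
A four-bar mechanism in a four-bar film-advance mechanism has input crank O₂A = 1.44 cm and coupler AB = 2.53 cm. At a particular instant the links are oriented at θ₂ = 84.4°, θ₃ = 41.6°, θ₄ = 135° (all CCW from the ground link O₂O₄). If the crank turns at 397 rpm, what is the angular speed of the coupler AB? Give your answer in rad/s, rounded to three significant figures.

18.3

ω₂ = 41.57 rad/s (from 397 rpm).
Differentiating the loop-closure r₂e^{iθ₂}+r₃e^{iθ₃}=r₁+r₄e^{iθ₄} gives r₂ω₂e^{iθ₂}+r₃ω₃e^{iθ₃}=r₄ω₄e^{iθ₄}.
Eliminating the other unknown: ω₃ = r₂ω₂ sin(θ₄−θ₂) / [r₃ sin(θ₃−θ₄)].
Numerator sine = +0.77273; denominator sine = -0.99824.
Result = 0.0144·41.57·(+0.77273) / (0.0253·(-0.99824)) = -18.317 rad/s; magnitude 18.317 rad/s.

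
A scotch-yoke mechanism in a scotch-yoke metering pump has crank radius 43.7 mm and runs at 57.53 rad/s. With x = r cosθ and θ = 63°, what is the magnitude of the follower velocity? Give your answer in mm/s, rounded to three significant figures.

2240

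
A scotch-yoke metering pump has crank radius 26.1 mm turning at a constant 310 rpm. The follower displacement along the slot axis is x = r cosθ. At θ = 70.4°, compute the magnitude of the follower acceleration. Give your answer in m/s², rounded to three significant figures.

ω = 32.46 rad/s (from 310 rpm).
x = r cosθ ⇒ ẍ = −rω² cosθ (ω constant).
|a| = rω²|cosθ| = 0.0261·(32.46)²·|cos 70.4°| = 9.2268 m/s².

9.23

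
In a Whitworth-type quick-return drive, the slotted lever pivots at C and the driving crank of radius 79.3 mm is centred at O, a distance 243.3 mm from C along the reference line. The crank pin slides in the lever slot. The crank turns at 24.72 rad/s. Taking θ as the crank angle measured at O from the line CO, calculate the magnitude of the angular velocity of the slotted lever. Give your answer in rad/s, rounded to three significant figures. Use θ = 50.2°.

ω = 24.72 rad/s
Crank pin A relative to C: A = (d + r cosθ, r sinθ); lever angle φ = atan2(r sinθ, d + r cosθ).
Differentiating tanφ: φ̇ = rω(d cosθ + r)/(d² + r² + 2dr cosθ).
d² + r² + 2dr cosθ = |CA|² = 0.0901835 m²;  d cosθ + r = +0.23504 m.
|ω_lever| = |0.0793·24.72·+0.23504| / 0.0901835 = 5.109 rad/s.

5.11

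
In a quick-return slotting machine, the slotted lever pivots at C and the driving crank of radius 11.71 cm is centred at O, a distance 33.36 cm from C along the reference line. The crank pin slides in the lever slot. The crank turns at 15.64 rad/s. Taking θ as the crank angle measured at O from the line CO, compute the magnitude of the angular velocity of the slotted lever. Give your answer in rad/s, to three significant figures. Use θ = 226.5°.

ω = 15.64 rad/s
Crank pin A relative to C: A = (d + r cosθ, r sinθ); lever angle φ = atan2(r sinθ, d + r cosθ).
Differentiating tanφ: φ̇ = rω(d cosθ + r)/(d² + r² + 2dr cosθ).
d² + r² + 2dr cosθ = |CA|² = 0.0712208 m²;  d cosθ + r = -0.11254 m.
|ω_lever| = |0.1171·15.64·-0.11254| / 0.0712208 = 2.8938 rad/s.

2.89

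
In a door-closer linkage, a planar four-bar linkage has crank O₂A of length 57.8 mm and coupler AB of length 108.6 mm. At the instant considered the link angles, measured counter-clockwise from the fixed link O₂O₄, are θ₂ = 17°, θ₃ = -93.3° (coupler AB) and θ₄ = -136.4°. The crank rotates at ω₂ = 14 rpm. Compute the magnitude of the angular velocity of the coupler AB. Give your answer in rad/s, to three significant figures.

ω₂ = 1.466 rad/s (from 14 rpm).
Differentiating the loop-closure r₂e^{iθ₂}+r₃e^{iθ₃}=r₁+r₄e^{iθ₄} gives r₂ω₂e^{iθ₂}+r₃ω₃e^{iθ₃}=r₄ω₄e^{iθ₄}.
Eliminating the other unknown: ω₃ = r₂ω₂ sin(θ₄−θ₂) / [r₃ sin(θ₃−θ₄)].
Numerator sine = -0.44776; denominator sine = +0.68327.
Result = 0.0578·1.466·(-0.44776) / (0.1086·(+0.68327)) = -0.51133 rad/s; magnitude 0.51133 rad/s.

0.511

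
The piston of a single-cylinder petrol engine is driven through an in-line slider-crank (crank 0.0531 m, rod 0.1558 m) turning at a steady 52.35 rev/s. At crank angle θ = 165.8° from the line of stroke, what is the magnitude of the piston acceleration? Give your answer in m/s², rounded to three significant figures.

ω = 2π·52.4 = 328.9 rad/s
x(θ) = r cosθ + √(L² − r² sin²θ); with ω constant, a = ω²·d²x/dθ².
d²x/dθ² = −r cosθ − r²(cos2θ)/√u − r⁴ sin²2θ/(4u^{3/2}),  u = L² − r² sin²θ = 0.024104 m².
Substituting r = 0.0531 m, L = 0.1558 m, θ = 165.8°: d²x/dθ² = +0.035382 m.
a = ω²·d²x/dθ² = (328.9)²·(+0.035382) = +3828 m/s²;  |a| = 3828 m/s².

3830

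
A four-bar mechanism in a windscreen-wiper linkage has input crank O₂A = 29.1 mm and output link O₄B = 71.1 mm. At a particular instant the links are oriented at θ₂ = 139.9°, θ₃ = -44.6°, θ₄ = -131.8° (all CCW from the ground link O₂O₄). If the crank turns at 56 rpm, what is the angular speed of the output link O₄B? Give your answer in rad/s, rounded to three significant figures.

0.189

ω₂ = 5.864 rad/s (from 56 rpm).
Differentiating the loop-closure r₂e^{iθ₂}+r₃e^{iθ₃}=r₁+r₄e^{iθ₄} gives r₂ω₂e^{iθ₂}+r₃ω₃e^{iθ₃}=r₄ω₄e^{iθ₄}.
Eliminating the other unknown: ω₄ = r₂ω₂ sin(θ₂−θ₃) / [r₄ sin(θ₄−θ₃)].
Numerator sine = -0.07846; denominator sine = -0.99881.
Result = 0.0291·5.864·(-0.07846) / (0.0711·(-0.99881)) = +0.18854 rad/s; magnitude 0.18854 rad/s.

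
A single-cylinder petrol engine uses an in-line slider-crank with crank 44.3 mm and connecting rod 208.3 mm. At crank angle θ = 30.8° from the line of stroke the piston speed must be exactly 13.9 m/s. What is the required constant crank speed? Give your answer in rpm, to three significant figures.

For an in-line slider-crank, |v_piston| = rω|sinθ|·[1 + r cosθ/√(L² − r² sin²θ)].
With r = 0.0443 m, L = 0.2083 m, θ = 30.8°: the bracketed kinematic factor |dx/dθ| = 0.026852 m.
ω = v/|dx/dθ| = 13.9/0.026852 = 517.65 rad/s.
N = 60ω/(2π) = 4943.2 rpm.

4940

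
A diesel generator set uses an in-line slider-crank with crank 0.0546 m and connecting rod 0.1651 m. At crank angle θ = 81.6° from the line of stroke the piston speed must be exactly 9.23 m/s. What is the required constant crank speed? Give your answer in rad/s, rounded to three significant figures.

163

For an in-line slider-crank, |v_piston| = rω|sinθ|·[1 + r cosθ/√(L² − r² sin²θ)].
With r = 0.0546 m, L = 0.1651 m, θ = 81.6°: the bracketed kinematic factor |dx/dθ| = 0.056776 m.
ω = v/|dx/dθ| = 9.23/0.056776 = 162.57 rad/s.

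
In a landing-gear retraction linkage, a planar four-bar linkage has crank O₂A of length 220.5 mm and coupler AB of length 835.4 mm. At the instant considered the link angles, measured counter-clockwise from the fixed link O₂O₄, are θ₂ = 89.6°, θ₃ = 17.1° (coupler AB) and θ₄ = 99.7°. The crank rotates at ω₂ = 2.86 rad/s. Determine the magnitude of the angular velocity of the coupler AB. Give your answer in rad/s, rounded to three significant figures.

0.133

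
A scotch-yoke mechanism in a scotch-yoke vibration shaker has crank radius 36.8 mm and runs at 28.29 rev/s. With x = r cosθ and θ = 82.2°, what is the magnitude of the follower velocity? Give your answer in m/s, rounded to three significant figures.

6.48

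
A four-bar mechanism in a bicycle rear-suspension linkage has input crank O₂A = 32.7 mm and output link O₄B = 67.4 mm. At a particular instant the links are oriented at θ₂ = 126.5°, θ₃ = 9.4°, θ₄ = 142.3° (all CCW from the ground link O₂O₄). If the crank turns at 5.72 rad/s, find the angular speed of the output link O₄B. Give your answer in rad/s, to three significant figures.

ω₂ = 5.72 rad/s
Differentiating the loop-closure r₂e^{iθ₂}+r₃e^{iθ₃}=r₁+r₄e^{iθ₄} gives r₂ω₂e^{iθ₂}+r₃ω₃e^{iθ₃}=r₄ω₄e^{iθ₄}.
Eliminating the other unknown: ω₄ = r₂ω₂ sin(θ₂−θ₃) / [r₄ sin(θ₄−θ₃)].
Numerator sine = +0.89021; denominator sine = +0.73254.
Result = 0.0327·5.72·(+0.89021) / (0.0674·(+0.73254)) = +3.3724 rad/s; magnitude 3.3724 rad/s.

3.37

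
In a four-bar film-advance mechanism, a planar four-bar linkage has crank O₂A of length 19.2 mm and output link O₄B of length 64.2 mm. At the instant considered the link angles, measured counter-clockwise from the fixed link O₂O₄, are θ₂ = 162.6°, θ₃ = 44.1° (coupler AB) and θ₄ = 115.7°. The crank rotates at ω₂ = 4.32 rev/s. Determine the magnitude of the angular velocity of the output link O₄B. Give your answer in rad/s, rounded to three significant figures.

7.52

ω₂ = 27.14 rad/s (from 4.32 rev/s).
Differentiating the loop-closure r₂e^{iθ₂}+r₃e^{iθ₃}=r₁+r₄e^{iθ₄} gives r₂ω₂e^{iθ₂}+r₃ω₃e^{iθ₃}=r₄ω₄e^{iθ₄}.
Eliminating the other unknown: ω₄ = r₂ω₂ sin(θ₂−θ₃) / [r₄ sin(θ₄−θ₃)].
Numerator sine = +0.87882; denominator sine = +0.94888.
Result = 0.0192·27.14·(+0.87882) / (0.0642·(+0.94888)) = +7.5183 rad/s; magnitude 7.5183 rad/s.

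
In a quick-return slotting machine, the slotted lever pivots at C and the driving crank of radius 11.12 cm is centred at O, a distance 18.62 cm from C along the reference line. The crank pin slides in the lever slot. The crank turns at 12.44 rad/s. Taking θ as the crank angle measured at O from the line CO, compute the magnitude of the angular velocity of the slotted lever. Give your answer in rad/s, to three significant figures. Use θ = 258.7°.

2.66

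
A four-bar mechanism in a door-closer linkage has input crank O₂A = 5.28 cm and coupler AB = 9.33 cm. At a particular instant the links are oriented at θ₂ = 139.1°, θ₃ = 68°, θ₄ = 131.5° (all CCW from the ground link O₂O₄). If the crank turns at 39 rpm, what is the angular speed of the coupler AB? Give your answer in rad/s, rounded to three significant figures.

ω₂ = 4.084 rad/s (from 39 rpm).
Differentiating the loop-closure r₂e^{iθ₂}+r₃e^{iθ₃}=r₁+r₄e^{iθ₄} gives r₂ω₂e^{iθ₂}+r₃ω₃e^{iθ₃}=r₄ω₄e^{iθ₄}.
Eliminating the other unknown: ω₃ = r₂ω₂ sin(θ₄−θ₂) / [r₃ sin(θ₃−θ₄)].
Numerator sine = -0.13226; denominator sine = -0.89493.
Result = 0.0528·4.084·(-0.13226) / (0.0933·(-0.89493)) = +0.34156 rad/s; magnitude 0.34156 rad/s.

0.342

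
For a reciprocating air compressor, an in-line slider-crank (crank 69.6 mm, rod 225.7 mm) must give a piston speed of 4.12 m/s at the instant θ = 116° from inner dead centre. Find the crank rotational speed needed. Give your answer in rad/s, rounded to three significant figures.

For an in-line slider-crank, |v_piston| = rω|sinθ|·[1 + r cosθ/√(L² − r² sin²θ)].
With r = 0.0696 m, L = 0.2257 m, θ = 116°: the bracketed kinematic factor |dx/dθ| = 0.053755 m.
ω = v/|dx/dθ| = 4.12/0.053755 = 76.644 rad/s.

76.6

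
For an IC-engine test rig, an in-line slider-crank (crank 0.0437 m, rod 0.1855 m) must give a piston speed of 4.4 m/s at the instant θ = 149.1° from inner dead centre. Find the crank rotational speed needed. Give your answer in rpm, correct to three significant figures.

For an in-line slider-crank, |v_piston| = rω|sinθ|·[1 + r cosθ/√(L² − r² sin²θ)].
With r = 0.0437 m, L = 0.1855 m, θ = 149.1°: the bracketed kinematic factor |dx/dθ| = 0.017872 m.
ω = v/|dx/dθ| = 4.4/0.017872 = 246.2 rad/s.
N = 60ω/(2π) = 2351 rpm.

2350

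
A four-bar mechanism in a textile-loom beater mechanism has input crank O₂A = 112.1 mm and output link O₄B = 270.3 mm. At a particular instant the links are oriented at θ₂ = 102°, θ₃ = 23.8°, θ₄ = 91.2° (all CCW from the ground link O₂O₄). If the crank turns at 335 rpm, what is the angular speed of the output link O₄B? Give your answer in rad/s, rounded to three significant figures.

15.4

ω₂ = 35.08 rad/s (from 335 rpm).
Differentiating the loop-closure r₂e^{iθ₂}+r₃e^{iθ₃}=r₁+r₄e^{iθ₄} gives r₂ω₂e^{iθ₂}+r₃ω₃e^{iθ₃}=r₄ω₄e^{iθ₄}.
Eliminating the other unknown: ω₄ = r₂ω₂ sin(θ₂−θ₃) / [r₄ sin(θ₄−θ₃)].
Numerator sine = +0.97887; denominator sine = +0.92321.
Result = 0.1121·35.08·(+0.97887) / (0.2703·(+0.92321)) = +15.426 rad/s; magnitude 15.426 rad/s.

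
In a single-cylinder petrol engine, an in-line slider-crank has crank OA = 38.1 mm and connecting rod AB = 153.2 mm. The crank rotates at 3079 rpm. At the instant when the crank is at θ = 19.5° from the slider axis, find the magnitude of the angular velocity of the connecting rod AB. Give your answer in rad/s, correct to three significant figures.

ω = 322.4 rad/s (converted from 3079 rpm).
The rod makes angle φ with the slider axis where L sinφ = r sinθ; differentiating, L cosφ·φ̇ = r ω cosθ.
L cosφ = √(L² − r² sin²θ) = 0.15267 m.
|ω_rod| = r ω |cosθ| / √(L² − r² sin²θ) = 0.0381·322.4·0.94264/0.15267 = 75.85 rad/s.

75.8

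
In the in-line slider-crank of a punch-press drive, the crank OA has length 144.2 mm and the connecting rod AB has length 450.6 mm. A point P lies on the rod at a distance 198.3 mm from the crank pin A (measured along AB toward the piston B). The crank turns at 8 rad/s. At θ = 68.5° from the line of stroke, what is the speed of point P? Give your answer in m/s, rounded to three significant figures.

1.16

ω = 8 rad/s.  Crank-pin speed |V_A| = rω = 1.1536 m/s, perpendicular to OA.
Rod angle: sinφ = −(r/L) sinθ ⇒ φ = -17.323°; ω_rod = −rω cosθ/√(L²−r²sin²θ) = -0.98287 rad/s.
V_P = V_A + ω_rod × AP, with AP = 0.1983 m along the rod.
Components: V_Px = −rω sinθ − a·ω_rod·sinφ = -1.1314 m/s;  V_Py = rω cosθ + a·ω_rod·cosφ = +0.23673 m/s.
|V_P| = √(V_Px² + V_Py²) = 1.1559 m/s.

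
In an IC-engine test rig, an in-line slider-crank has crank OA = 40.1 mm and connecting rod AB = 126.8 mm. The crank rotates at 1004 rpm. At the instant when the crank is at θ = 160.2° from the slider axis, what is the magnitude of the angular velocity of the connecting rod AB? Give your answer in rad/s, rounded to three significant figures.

ω = 105.1 rad/s (converted from 1004 rpm).
The rod makes angle φ with the slider axis where L sinφ = r sinθ; differentiating, L cosφ·φ̇ = r ω cosθ.
L cosφ = √(L² − r² sin²θ) = 0.12607 m.
|ω_rod| = r ω |cosθ| / √(L² − r² sin²θ) = 0.0401·105.1·0.94088/0.12607 = 31.465 rad/s.

31.5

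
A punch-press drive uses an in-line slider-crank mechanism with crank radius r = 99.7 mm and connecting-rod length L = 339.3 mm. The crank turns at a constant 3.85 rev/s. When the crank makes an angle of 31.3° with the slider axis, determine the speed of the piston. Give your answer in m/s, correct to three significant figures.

1.57

ω = 2π·3.85 = 24.19 rad/s
For an in-line slider-crank, x = r cosθ + √(L² − r² sin²θ), so v = −rω sinθ·[1 + r cosθ/√(L² − r² sin²θ)].
With r = 0.0997 m, L = 0.3393 m, θ = 31.3°: √(L² − r² sin²θ) = 0.33532 m.
v = −0.0997·24.19·0.51952·[1 + 0.0997·0.85446/0.33532] = -1.5713 m/s.
|v| = 1.5713 m/s.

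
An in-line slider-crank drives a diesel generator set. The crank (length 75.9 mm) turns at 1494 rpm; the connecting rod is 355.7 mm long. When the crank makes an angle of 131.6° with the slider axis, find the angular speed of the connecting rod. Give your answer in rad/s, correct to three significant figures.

ω = 156.5 rad/s (converted from 1494 rpm).
The rod makes angle φ with the slider axis where L sinφ = r sinθ; differentiating, L cosφ·φ̇ = r ω cosθ.
L cosφ = √(L² − r² sin²θ) = 0.35114 m.
|ω_rod| = r ω |cosθ| / √(L² − r² sin²θ) = 0.0759·156.5·0.66393/0.35114 = 22.452 rad/s.

22.5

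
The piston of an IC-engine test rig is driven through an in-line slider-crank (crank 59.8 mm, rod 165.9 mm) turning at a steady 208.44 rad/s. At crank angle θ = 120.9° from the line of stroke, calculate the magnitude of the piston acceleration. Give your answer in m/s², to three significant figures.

ω = 208.4 rad/s
x(θ) = r cosθ + √(L² − r² sin²θ); with ω constant, a = ω²·d²x/dθ².
d²x/dθ² = −r cosθ − r²(cos2θ)/√u − r⁴ sin²2θ/(4u^{3/2}),  u = L² − r² sin²θ = 0.0248899 m².
Substituting r = 0.0598 m, L = 0.1659 m, θ = 120.9°: d²x/dθ² = +0.040789 m.
a = ω²·d²x/dθ² = (208.4)²·(+0.040789) = +1772.2 m/s²;  |a| = 1772.2 m/s².

1770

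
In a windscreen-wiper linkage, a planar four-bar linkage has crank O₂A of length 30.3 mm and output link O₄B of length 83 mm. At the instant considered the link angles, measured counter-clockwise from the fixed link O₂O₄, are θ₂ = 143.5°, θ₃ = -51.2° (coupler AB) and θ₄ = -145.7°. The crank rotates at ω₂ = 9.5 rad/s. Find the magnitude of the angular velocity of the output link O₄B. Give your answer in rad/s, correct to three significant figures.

ω₂ = 9.5 rad/s
Differentiating the loop-closure r₂e^{iθ₂}+r₃e^{iθ₃}=r₁+r₄e^{iθ₄} gives r₂ω₂e^{iθ₂}+r₃ω₃e^{iθ₃}=r₄ω₄e^{iθ₄}.
Eliminating the other unknown: ω₄ = r₂ω₂ sin(θ₂−θ₃) / [r₄ sin(θ₄−θ₃)].
Numerator sine = -0.25376; denominator sine = -0.99692.
Result = 0.0303·9.5·(-0.25376) / (0.083·(-0.99692)) = +0.88277 rad/s; magnitude 0.88277 rad/s.

0.883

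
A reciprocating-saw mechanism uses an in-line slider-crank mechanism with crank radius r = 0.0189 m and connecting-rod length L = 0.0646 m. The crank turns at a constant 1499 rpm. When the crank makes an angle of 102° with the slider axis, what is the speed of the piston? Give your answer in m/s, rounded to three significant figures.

2.72

ω = 2π·1499/60 = 157 rad/s
For an in-line slider-crank, x = r cosθ + √(L² − r² sin²θ), so v = −rω sinθ·[1 + r cosθ/√(L² − r² sin²θ)].
With r = 0.0189 m, L = 0.0646 m, θ = 102°: √(L² − r² sin²θ) = 0.061898 m.
v = −0.0189·157·0.97815·[1 + 0.0189·-0.20791/0.061898] = -2.7178 m/s.
|v| = 2.7178 m/s.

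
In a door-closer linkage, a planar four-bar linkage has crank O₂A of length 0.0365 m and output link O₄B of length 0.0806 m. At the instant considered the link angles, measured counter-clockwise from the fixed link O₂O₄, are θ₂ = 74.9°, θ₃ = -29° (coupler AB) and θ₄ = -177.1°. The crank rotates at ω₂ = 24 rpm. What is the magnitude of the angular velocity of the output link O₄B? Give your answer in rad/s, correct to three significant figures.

2.09

ω₂ = 2.513 rad/s (from 24 rpm).
Differentiating the loop-closure r₂e^{iθ₂}+r₃e^{iθ₃}=r₁+r₄e^{iθ₄} gives r₂ω₂e^{iθ₂}+r₃ω₃e^{iθ₃}=r₄ω₄e^{iθ₄}.
Eliminating the other unknown: ω₄ = r₂ω₂ sin(θ₂−θ₃) / [r₄ sin(θ₄−θ₃)].
Numerator sine = +0.97072; denominator sine = -0.52844.
Result = 0.0365·2.513·(+0.97072) / (0.0806·(-0.52844)) = -2.0907 rad/s; magnitude 2.0907 rad/s.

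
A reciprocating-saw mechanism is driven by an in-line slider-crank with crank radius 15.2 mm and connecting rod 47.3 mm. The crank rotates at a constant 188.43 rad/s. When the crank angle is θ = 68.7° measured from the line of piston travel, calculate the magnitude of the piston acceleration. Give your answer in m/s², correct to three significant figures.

64.6

ω = 188.4 rad/s
x(θ) = r cosθ + √(L² − r² sin²θ); with ω constant, a = ω²·d²x/dθ².
d²x/dθ² = −r cosθ − r²(cos2θ)/√u − r⁴ sin²2θ/(4u^{3/2}),  u = L² − r² sin²θ = 0.00203674 m².
Substituting r = 0.0152 m, L = 0.0473 m, θ = 68.7°: d²x/dθ² = -0.0018196 m.
a = ω²·d²x/dθ² = (188.4)²·(-0.0018196) = -64.605 m/s²;  |a| = 64.605 m/s².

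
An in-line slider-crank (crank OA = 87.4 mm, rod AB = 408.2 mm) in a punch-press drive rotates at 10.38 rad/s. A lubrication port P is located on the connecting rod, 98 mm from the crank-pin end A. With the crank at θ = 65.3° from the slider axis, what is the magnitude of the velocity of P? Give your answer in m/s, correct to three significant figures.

ω = 10.38 rad/s.  Crank-pin speed |V_A| = rω = 0.90721 m/s, perpendicular to OA.
Rod angle: sinφ = −(r/L) sinθ ⇒ φ = -11.217°; ω_rod = −rω cosθ/√(L²−r²sin²θ) = -0.94678 rad/s.
V_P = V_A + ω_rod × AP, with AP = 0.098 m along the rod.
Components: V_Px = −rω sinθ − a·ω_rod·sinφ = -0.84226 m/s;  V_Py = rω cosθ + a·ω_rod·cosφ = +0.28808 m/s.
|V_P| = √(V_Px² + V_Py²) = 0.89016 m/s.

0.890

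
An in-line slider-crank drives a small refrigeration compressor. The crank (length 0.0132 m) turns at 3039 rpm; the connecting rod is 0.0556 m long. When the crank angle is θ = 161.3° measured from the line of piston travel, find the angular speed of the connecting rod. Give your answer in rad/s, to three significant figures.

71.8

ω = 318.2 rad/s (converted from 3039 rpm).
The rod makes angle φ with the slider axis where L sinφ = r sinθ; differentiating, L cosφ·φ̇ = r ω cosθ.
L cosφ = √(L² − r² sin²θ) = 0.055439 m.
|ω_rod| = r ω |cosθ| / √(L² − r² sin²θ) = 0.0132·318.2·0.94721/0.055439 = 71.774 rad/s.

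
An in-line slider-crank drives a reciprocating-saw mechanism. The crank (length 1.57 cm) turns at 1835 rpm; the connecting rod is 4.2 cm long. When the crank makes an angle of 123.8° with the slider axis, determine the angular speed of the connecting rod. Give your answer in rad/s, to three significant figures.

42.0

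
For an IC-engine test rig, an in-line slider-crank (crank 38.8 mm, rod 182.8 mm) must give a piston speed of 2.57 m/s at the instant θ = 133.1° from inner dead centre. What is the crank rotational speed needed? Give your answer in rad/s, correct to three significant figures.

For an in-line slider-crank, |v_piston| = rω|sinθ|·[1 + r cosθ/√(L² − r² sin²θ)].
With r = 0.0388 m, L = 0.1828 m, θ = 133.1°: the bracketed kinematic factor |dx/dθ| = 0.024171 m.
ω = v/|dx/dθ| = 2.57/0.024171 = 106.32 rad/s.

106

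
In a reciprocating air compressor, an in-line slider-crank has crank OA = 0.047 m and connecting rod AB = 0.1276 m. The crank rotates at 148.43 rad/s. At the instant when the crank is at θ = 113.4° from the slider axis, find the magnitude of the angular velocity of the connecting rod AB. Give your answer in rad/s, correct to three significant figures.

23.1

ω = 148.4 rad/s
The rod makes angle φ with the slider axis where L sinφ = r sinθ; differentiating, L cosφ·φ̇ = r ω cosθ.
L cosφ = √(L² − r² sin²θ) = 0.12009 m.
|ω_rod| = r ω |cosθ| / √(L² − r² sin²θ) = 0.047·148.4·0.39715/0.12009 = 23.071 rad/s.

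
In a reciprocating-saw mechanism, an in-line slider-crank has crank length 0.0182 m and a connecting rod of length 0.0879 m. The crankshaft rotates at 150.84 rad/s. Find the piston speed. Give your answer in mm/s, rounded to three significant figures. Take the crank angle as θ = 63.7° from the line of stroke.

2690

ω = 150.8 rad/s
For an in-line slider-crank, x = r cosθ + √(L² − r² sin²θ), so v = −rω sinθ·[1 + r cosθ/√(L² − r² sin²θ)].
With r = 0.0182 m, L = 0.0879 m, θ = 63.7°: √(L² − r² sin²θ) = 0.086372 m.
v = −0.0182·150.8·0.89649·[1 + 0.0182·0.44307/0.086372] = -2.6909 m/s.
|v| = 2.6909 m/s = 2690.9 mm/s.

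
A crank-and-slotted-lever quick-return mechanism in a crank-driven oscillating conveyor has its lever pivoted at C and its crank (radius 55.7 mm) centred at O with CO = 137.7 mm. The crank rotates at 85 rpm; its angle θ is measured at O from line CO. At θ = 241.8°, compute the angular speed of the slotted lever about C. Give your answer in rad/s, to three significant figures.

ω = 8.901 rad/s (from 85 rpm).
Crank pin A relative to C: A = (d + r cosθ, r sinθ); lever angle φ = atan2(r sinθ, d + r cosθ).
Differentiating tanφ: φ̇ = rω(d cosθ + r)/(d² + r² + 2dr cosθ).
d² + r² + 2dr cosθ = |CA|² = 0.014815 m²;  d cosθ + r = -0.0093702 m.
|ω_lever| = |0.0557·8.901·-0.0093702| / 0.014815 = 0.31358 rad/s.

0.314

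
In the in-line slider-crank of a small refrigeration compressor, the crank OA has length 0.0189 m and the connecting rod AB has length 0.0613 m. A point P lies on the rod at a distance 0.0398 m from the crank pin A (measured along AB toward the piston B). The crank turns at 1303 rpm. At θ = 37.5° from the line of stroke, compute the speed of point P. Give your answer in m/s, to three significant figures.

1.96

ω = 136.4 rad/s.  Crank-pin speed |V_A| = rω = 2.5789 m/s, perpendicular to OA.
Rod angle: sinφ = −(r/L) sinθ ⇒ φ = -10.818°; ω_rod = −rω cosθ/√(L²−r²sin²θ) = -33.98 rad/s.
V_P = V_A + ω_rod × AP, with AP = 0.0398 m along the rod.
Components: V_Px = −rω sinθ − a·ω_rod·sinφ = -1.8238 m/s;  V_Py = rω cosθ + a·ω_rod·cosφ = +0.7176 m/s.
|V_P| = √(V_Px² + V_Py²) = 1.9599 m/s.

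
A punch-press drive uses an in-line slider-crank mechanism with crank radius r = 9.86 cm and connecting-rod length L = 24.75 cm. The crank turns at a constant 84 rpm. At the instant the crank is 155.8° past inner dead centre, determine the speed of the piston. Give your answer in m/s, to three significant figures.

0.225

ω = 2π·84/60 = 8.796 rad/s
For an in-line slider-crank, x = r cosθ + √(L² − r² sin²θ), so v = −rω sinθ·[1 + r cosθ/√(L² − r² sin²θ)].
With r = 0.0986 m, L = 0.2475 m, θ = 155.8°: √(L² − r² sin²θ) = 0.24418 m.
v = −0.0986·8.796·0.40992·[1 + 0.0986·-0.91212/0.24418] = -0.22459 m/s.
|v| = 0.22459 m/s.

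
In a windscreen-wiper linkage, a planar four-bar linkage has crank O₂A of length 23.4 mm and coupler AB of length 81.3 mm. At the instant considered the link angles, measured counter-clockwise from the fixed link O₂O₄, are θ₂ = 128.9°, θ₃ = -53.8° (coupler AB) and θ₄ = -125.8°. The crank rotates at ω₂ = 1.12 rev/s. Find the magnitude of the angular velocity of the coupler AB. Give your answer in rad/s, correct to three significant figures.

2.05

ω₂ = 7.037 rad/s (from 1.12 rev/s).
Differentiating the loop-closure r₂e^{iθ₂}+r₃e^{iθ₃}=r₁+r₄e^{iθ₄} gives r₂ω₂e^{iθ₂}+r₃ω₃e^{iθ₃}=r₄ω₄e^{iθ₄}.
Eliminating the other unknown: ω₃ = r₂ω₂ sin(θ₄−θ₂) / [r₃ sin(θ₃−θ₄)].
Numerator sine = +0.96456; denominator sine = +0.95106.
Result = 0.0234·7.037·(+0.96456) / (0.0813·(+0.95106)) = +2.0542 rad/s; magnitude 2.0542 rad/s.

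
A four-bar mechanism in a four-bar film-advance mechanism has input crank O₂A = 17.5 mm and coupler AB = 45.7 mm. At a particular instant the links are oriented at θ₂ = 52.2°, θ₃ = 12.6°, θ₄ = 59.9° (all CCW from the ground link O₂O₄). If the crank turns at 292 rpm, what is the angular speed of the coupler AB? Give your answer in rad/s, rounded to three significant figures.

ω₂ = 30.58 rad/s (from 292 rpm).
Differentiating the loop-closure r₂e^{iθ₂}+r₃e^{iθ₃}=r₁+r₄e^{iθ₄} gives r₂ω₂e^{iθ₂}+r₃ω₃e^{iθ₃}=r₄ω₄e^{iθ₄}.
Eliminating the other unknown: ω₃ = r₂ω₂ sin(θ₄−θ₂) / [r₃ sin(θ₃−θ₄)].
Numerator sine = +0.13399; denominator sine = -0.73491.
Result = 0.0175·30.58·(+0.13399) / (0.0457·(-0.73491)) = -2.1348 rad/s; magnitude 2.1348 rad/s.

2.13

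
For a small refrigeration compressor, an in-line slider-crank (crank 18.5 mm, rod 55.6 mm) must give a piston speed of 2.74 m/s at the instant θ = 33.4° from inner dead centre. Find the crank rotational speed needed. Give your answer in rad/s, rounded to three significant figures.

For an in-line slider-crank, |v_piston| = rω|sinθ|·[1 + r cosθ/√(L² − r² sin²θ)].
With r = 0.0185 m, L = 0.0556 m, θ = 33.4°: the bracketed kinematic factor |dx/dθ| = 0.013061 m.
ω = v/|dx/dθ| = 2.74/0.013061 = 209.78 rad/s.

210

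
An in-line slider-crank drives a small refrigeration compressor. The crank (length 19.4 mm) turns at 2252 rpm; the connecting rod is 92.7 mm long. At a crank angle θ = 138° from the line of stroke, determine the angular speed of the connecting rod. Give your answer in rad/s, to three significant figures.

ω = 235.8 rad/s (converted from 2252 rpm).
The rod makes angle φ with the slider axis where L sinφ = r sinθ; differentiating, L cosφ·φ̇ = r ω cosθ.
L cosφ = √(L² − r² sin²θ) = 0.091787 m.
|ω_rod| = r ω |cosθ| / √(L² − r² sin²θ) = 0.0194·235.8·0.74314/0.091787 = 37.042 rad/s.

37.0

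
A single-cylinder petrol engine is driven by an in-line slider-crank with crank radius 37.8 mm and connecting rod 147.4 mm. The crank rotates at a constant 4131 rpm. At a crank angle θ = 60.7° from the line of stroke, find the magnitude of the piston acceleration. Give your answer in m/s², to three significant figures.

2520

ω = 2π·4131/60 = 432.6 rad/s
x(θ) = r cosθ + √(L² − r² sin²θ); with ω constant, a = ω²·d²x/dθ².
d²x/dθ² = −r cosθ − r²(cos2θ)/√u − r⁴ sin²2θ/(4u^{3/2}),  u = L² − r² sin²θ = 0.0206401 m².
Substituting r = 0.0378 m, L = 0.1474 m, θ = 60.7°: d²x/dθ² = -0.013442 m.
a = ω²·d²x/dθ² = (432.6)²·(-0.013442) = -2515.6 m/s²;  |a| = 2515.6 m/s².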